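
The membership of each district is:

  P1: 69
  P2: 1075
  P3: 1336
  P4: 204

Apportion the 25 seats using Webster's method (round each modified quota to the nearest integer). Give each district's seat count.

Standard divisor 2684/25 ≈ 107.36; standard quotas: P1 0.643, P2 10.013, P3 12.444, P4 1.900.
Rounding to the nearest integer gives P1 1, P2 10, P3 12, P4 2 — total 25, matching the house size, so no adjustment is needed.

P1=1, P2=10, P3=12, P4=2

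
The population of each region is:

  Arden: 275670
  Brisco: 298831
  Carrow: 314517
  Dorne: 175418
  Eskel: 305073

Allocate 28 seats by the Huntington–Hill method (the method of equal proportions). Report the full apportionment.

Arden 6, Brisco 6, Carrow 6, Dorne 4, Eskel 6

With divisor 49431: modified quotas Arden 5.577, Brisco 6.045, Carrow 6.363, Dorne 3.549, Eskel 6.172.
Geometric-mean thresholds: Arden √(5·6)=5.477, Brisco √(6·7)=6.481, Carrow √(6·7)=6.481, Dorne √(3·4)=3.464, Eskel √(6·7)=6.481.
Each quota rounded against its threshold gives Arden 6, Brisco 6, Carrow 6, Dorne 4, Eskel 6 (total 28).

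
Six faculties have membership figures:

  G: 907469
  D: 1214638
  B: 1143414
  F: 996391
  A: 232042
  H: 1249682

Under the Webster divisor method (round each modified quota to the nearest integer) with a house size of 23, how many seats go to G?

Standard divisor 5743636/23 ≈ 249723.304; standard quotas: G 3.634, D 4.864, B 4.579, F 3.990, A 0.929, H 5.004.
Rounding to the nearest integer gives 4, 5, 5, 4, 1, 5 = 24 seats, so the divisor must be adjusted.
With modified divisor 256700: modified quotas G 3.535, D 4.732, B 4.454, F 3.882, A 0.904, H 4.868.
Rounding to the nearest integer: G 4, D 5, B 4, F 4, A 1, H 5 (total 23).
G receives 4.

4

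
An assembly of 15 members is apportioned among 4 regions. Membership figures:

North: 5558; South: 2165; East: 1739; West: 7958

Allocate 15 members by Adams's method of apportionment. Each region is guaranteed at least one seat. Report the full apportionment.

Standard divisor 17420/15 ≈ 1161.333; standard quotas: North 4.786, South 1.864, East 1.497, West 6.852.
Rounding up gives 5, 2, 2, 7 = 16 seats, so the divisor must be adjusted.
With modified divisor 1360: modified quotas North 4.087, South 1.592, East 1.279, West 5.851.
Rounding up: North 5, South 2, East 2, West 6 (total 15).

North 5, South 2, East 2, West 6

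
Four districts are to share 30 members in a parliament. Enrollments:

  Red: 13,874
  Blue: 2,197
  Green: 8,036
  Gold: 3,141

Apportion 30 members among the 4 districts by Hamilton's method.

Red 15; Blue 2; Green 9; Gold 4

Total 27248; standard divisor 27248/30 ≈ 908.267.
Standard quotas: Red 15.2752, Blue 2.4189, Green 8.8476, Gold 3.4582.
Lower quotas: Red 15, Blue 2, Green 8, Gold 3 (sum 28, leaving 2 seats).
Remainders in descending order: Green 0.8476, Gold 0.4582, Blue 0.4189, Red 0.2752.
Largest remainders: Green, Gold receive the extra seats.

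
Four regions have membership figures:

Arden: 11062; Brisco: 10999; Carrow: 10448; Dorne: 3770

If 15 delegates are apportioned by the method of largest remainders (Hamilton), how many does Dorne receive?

2

The standard divisor is 36279/15 ≈ 2418.6.
Standard quotas: Arden 4.5737, Brisco 4.5477, Carrow 4.3199, Dorne 1.5588.
Lower quotas: Arden 4, Brisco 4, Carrow 4, Dorne 1 (sum 13, leaving 2 seats).
Remainders in descending order: Arden 0.5737, Dorne 0.5588, Brisco 0.5477, Carrow 0.3199.
Largest remainders: Arden, Dorne receive the extra seats.
Dorne receives 2.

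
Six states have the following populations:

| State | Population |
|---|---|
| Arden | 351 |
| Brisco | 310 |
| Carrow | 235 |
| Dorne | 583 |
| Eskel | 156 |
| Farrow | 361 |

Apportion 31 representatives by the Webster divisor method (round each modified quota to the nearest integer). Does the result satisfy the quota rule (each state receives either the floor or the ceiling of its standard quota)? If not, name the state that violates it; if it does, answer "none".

none

Standard quotas: Arden 5.451, Brisco 4.815, Carrow 3.650, Dorne 9.055, Eskel 2.423, Farrow 5.607.
Webster allocation: Arden 5, Brisco 5, Carrow 4, Dorne 9, Eskel 2, Farrow 6.
Every allocation lies between the lower and upper quota.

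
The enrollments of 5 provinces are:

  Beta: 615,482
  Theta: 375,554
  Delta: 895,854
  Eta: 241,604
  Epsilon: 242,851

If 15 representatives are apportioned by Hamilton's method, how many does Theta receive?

2

Standard divisor: 2371345 ÷ 15 ≈ 158089.667.
Standard quotas: Beta 3.8932, Theta 2.3756, Delta 5.6667, Eta 1.5283, Epsilon 1.5362.
Lower quotas: Beta 3, Theta 2, Delta 5, Eta 1, Epsilon 1 (sum 12, leaving 3 seats).
Remainders in descending order: Beta 0.8932, Delta 0.6667, Epsilon 0.5362, Eta 0.5283, Theta 0.3756.
The surplus seats go to Beta, Delta, Epsilon.
Theta receives 2.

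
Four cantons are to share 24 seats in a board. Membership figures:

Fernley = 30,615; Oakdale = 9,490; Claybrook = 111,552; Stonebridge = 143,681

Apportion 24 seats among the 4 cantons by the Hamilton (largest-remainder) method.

The standard divisor is 295338/24 ≈ 12305.75.
Standard quotas: Fernley 2.4879, Oakdale 0.7712, Claybrook 9.0650, Stonebridge 11.6759.
Lower quotas: Fernley 2, Oakdale 0, Claybrook 9, Stonebridge 11 (sum 22, leaving 2 seats).
Remainders in descending order: Oakdale 0.7712, Stonebridge 0.6759, Fernley 0.4879, Claybrook 0.0650.
Largest remainders: Oakdale, Stonebridge receive the extra seats.

Fernley: 2, Oakdale: 1, Claybrook: 9, Stonebridge: 12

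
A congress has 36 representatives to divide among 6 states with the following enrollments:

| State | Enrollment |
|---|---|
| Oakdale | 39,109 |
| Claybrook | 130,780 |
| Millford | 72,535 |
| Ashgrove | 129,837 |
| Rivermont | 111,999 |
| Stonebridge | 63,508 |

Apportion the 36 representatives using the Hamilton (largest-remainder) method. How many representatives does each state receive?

Oakdale: 3, Claybrook: 9, Millford: 5, Ashgrove: 8, Rivermont: 7, Stonebridge: 4

Standard divisor: 547768 ÷ 36 ≈ 15215.778.
Standard quotas: Oakdale 2.5703, Claybrook 8.5950, Millford 4.7671, Ashgrove 8.5331, Rivermont 7.3607, Stonebridge 4.1738.
Lower quotas: Oakdale 2, Claybrook 8, Millford 4, Ashgrove 8, Rivermont 7, Stonebridge 4 (sum 33, leaving 3 seats).
Remainders in descending order: Millford 0.7671, Claybrook 0.5950, Oakdale 0.5703, Ashgrove 0.5331, Rivermont 0.3607, Stonebridge 0.1738.
The surplus seats go to Millford, Claybrook, Oakdale.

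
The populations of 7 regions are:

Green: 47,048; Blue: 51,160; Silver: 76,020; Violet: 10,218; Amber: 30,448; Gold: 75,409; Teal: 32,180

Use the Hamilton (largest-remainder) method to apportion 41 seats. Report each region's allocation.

The standard divisor is 322483/41 ≈ 7865.439.
Standard quotas: Green 5.9816, Blue 6.5044, Silver 9.6651, Violet 1.2991, Amber 3.8711, Gold 9.5874, Teal 4.0913.
Lower quotas: Green 5, Blue 6, Silver 9, Violet 1, Amber 3, Gold 9, Teal 4 (sum 37, leaving 4 seats).
Remainders in descending order: Green 0.9816, Amber 0.8711, Silver 0.6651, Gold 0.5874, Blue 0.5044, Violet 0.2991, Teal 0.0913.
Largest remainders: Green, Amber, Silver, Gold receive the extra seats.

Green: 6; Blue: 6; Silver: 10; Violet: 1; Amber: 4; Gold: 10; Teal: 4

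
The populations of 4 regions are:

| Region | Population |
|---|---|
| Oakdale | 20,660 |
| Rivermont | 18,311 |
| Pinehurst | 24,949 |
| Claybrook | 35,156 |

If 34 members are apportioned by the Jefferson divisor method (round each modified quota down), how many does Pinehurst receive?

Standard divisor 99076/34 ≈ 2914; standard quotas: Oakdale 7.090, Rivermont 6.284, Pinehurst 8.562, Claybrook 12.065.
Rounding down gives 7, 6, 8, 12 = 33 seats, so the divisor must be adjusted.
With modified divisor 2740: modified quotas Oakdale 7.540, Rivermont 6.683, Pinehurst 9.105, Claybrook 12.831.
Rounding down: Oakdale 7, Rivermont 6, Pinehurst 9, Claybrook 12 (total 34).
Pinehurst receives 9.

9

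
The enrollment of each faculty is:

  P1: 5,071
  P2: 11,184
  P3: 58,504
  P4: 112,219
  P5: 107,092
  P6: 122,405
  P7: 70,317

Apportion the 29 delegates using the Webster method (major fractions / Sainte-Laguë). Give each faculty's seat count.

Standard divisor 486792/29 ≈ 16785.931; standard quotas: P1 0.302, P2 0.666, P3 3.485, P4 6.685, P5 6.380, P6 7.292, P7 4.189.
Rounding to the nearest integer gives 0, 1, 3, 7, 6, 7, 4 = 28 seats, so the divisor must be adjusted.
With modified divisor 16600: modified quotas P1 0.305, P2 0.674, P3 3.524, P4 6.760, P5 6.451, P6 7.374, P7 4.236.
Rounding to the nearest integer: P1 0, P2 1, P3 4, P4 7, P5 6, P6 7, P7 4 (total 29).

P1 0; P2 1; P3 4; P4 7; P5 6; P6 7; P7 4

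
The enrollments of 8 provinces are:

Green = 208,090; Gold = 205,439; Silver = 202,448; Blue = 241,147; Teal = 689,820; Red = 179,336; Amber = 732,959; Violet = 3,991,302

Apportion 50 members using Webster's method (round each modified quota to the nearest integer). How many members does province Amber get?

Standard divisor 6450541/50 ≈ 129010.82; standard quotas: Green 1.613, Gold 1.592, Silver 1.569, Blue 1.869, Teal 5.347, Red 1.390, Amber 5.681, Violet 30.938.
Rounding to the nearest integer gives 2, 2, 2, 2, 5, 1, 6, 31 = 51 seats, so the divisor must be adjusted.
With modified divisor 132100: modified quotas Green 1.575, Gold 1.555, Silver 1.533, Blue 1.825, Teal 5.222, Red 1.358, Amber 5.549, Violet 30.214.
Rounding to the nearest integer: Green 2, Gold 2, Silver 2, Blue 2, Teal 5, Red 1, Amber 6, Violet 30 (total 50).
Amber receives 6.

6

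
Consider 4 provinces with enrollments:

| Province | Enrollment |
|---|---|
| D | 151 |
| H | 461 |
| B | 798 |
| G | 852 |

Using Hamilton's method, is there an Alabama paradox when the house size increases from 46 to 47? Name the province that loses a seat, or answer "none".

H

At 46 seats: D 3, H 10, B 16, G 17.
At 47 seats: D 3, H 9, B 17, G 18.
H drops from 10 to 9.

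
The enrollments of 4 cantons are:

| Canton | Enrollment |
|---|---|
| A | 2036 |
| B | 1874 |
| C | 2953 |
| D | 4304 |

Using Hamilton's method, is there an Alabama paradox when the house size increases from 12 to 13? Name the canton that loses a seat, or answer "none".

none

At 12 seats: A 2, B 2, C 3, D 5.
At 13 seats: A 2, B 2, C 4, D 5.
No canton's allocation decreased.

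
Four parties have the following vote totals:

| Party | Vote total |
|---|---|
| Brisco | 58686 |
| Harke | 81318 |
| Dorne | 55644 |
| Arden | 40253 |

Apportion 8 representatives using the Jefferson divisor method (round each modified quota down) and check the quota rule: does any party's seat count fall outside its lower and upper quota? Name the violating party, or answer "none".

Standard quotas: Brisco 1.990, Harke 2.758, Dorne 1.887, Arden 1.365.
Jefferson allocation: Brisco 2, Harke 3, Dorne 2, Arden 1.
Every allocation lies between the lower and upper quota.

none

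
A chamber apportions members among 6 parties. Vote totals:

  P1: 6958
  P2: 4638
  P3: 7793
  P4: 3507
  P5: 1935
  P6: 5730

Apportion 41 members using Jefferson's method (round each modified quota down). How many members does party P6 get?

Standard divisor 30561/41 ≈ 745.39; standard quotas: P1 9.335, P2 6.222, P3 10.455, P4 4.705, P5 2.596, P6 7.687.
Rounding down gives 9, 6, 10, 4, 2, 7 = 38 seats, so the divisor must be adjusted.
With modified divisor 698.6: modified quotas P1 9.960, P2 6.639, P3 11.155, P4 5.020, P5 2.770, P6 8.202.
Rounding down: P1 9, P2 6, P3 11, P4 5, P5 2, P6 8 (total 41).
P6 receives 8.

8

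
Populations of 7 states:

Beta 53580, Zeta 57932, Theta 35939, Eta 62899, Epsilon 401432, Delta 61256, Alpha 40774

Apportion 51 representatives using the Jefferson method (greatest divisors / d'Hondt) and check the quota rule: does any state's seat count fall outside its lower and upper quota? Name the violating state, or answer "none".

Standard quotas: Beta 3.828, Zeta 4.139, Theta 2.568, Eta 4.494, Epsilon 28.681, Delta 4.377, Alpha 2.913.
Jefferson allocation: Beta 4, Zeta 4, Theta 2, Eta 4, Epsilon 30, Delta 4, Alpha 3.
Epsilon has quota 28.681 (lower 28, upper 29) but receives 30 — outside the quota interval.

Epsilon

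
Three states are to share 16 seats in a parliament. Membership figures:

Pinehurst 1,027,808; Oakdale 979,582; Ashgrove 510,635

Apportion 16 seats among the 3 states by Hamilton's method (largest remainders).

Total 2518025; standard divisor 2518025/16 ≈ 157376.562.
Standard quotas: Pinehurst 6.5309, Oakdale 6.2244, Ashgrove 3.2447.
Lower quotas: Pinehurst 6, Oakdale 6, Ashgrove 3 (sum 15, leaving 1 seat).
Remainders in descending order: Pinehurst 0.5309, Ashgrove 0.2447, Oakdale 0.2244.
The surplus seat goes to Pinehurst.

Pinehurst 7, Oakdale 6, Ashgrove 3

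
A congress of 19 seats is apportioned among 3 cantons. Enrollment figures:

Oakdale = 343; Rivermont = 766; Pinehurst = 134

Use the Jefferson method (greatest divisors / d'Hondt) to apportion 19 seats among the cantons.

Oakdale: 5, Rivermont: 12, Pinehurst: 2

Standard divisor 1243/19 ≈ 65.421; standard quotas: Oakdale 5.243, Rivermont 11.709, Pinehurst 2.048.
Rounding down gives 5, 11, 2 = 18 seats, so the divisor must be adjusted.
With modified divisor 60: modified quotas Oakdale 5.717, Rivermont 12.767, Pinehurst 2.233.
Rounding down: Oakdale 5, Rivermont 12, Pinehurst 2 (total 19).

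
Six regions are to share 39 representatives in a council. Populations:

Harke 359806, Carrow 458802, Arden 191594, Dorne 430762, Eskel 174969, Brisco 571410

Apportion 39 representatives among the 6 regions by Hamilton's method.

Harke=6, Carrow=8, Arden=4, Dorne=8, Eskel=3, Brisco=10

The standard divisor is 2187343/39 ≈ 56085.718.
Standard quotas: Harke 6.4153, Carrow 8.1804, Arden 3.4161, Dorne 7.6804, Eskel 3.1197, Brisco 10.1882.
Lower quotas: Harke 6, Carrow 8, Arden 3, Dorne 7, Eskel 3, Brisco 10 (sum 37, leaving 2 seats).
Remainders in descending order: Dorne 0.6804, Arden 0.4161, Harke 0.4153, Brisco 0.1882, Carrow 0.1804, Eskel 0.1197.
The surplus seats go to Dorne, Arden.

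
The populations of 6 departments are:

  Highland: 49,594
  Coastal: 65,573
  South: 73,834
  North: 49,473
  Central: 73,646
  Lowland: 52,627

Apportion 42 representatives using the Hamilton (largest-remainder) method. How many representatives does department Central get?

Standard divisor: 364747 ÷ 42 ≈ 8684.452.
Standard quotas: Highland 5.7107, Coastal 7.5506, South 8.5019, North 5.6967, Central 8.4802, Lowland 6.0599.
Lower quotas: Highland 5, Coastal 7, South 8, North 5, Central 8, Lowland 6 (sum 39, leaving 3 seats).
Remainders in descending order: Highland 0.7107, North 0.6967, Coastal 0.5506, South 0.5019, Central 0.4802, Lowland 0.0599.
Largest remainders: Highland, North, Coastal receive the extra seats.
Central receives 8.

8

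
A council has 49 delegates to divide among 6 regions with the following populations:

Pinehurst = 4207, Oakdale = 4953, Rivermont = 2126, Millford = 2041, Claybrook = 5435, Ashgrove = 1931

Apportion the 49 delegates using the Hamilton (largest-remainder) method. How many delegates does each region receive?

Pinehurst 10, Oakdale 12, Rivermont 5, Millford 5, Claybrook 13, Ashgrove 4

The standard divisor is 20693/49 ≈ 422.306.
Standard quotas: Pinehurst 9.9620, Oakdale 11.7285, Rivermont 5.0343, Millford 4.8330, Claybrook 12.8698, Ashgrove 4.5725.
Lower quotas: Pinehurst 9, Oakdale 11, Rivermont 5, Millford 4, Claybrook 12, Ashgrove 4 (sum 45, leaving 4 seats).
Remainders in descending order: Pinehurst 0.9620, Claybrook 0.8698, Millford 0.8330, Oakdale 0.7285, Ashgrove 0.5725, Rivermont 0.0343.
Largest remainders: Pinehurst, Claybrook, Millford, Oakdale receive the extra seats.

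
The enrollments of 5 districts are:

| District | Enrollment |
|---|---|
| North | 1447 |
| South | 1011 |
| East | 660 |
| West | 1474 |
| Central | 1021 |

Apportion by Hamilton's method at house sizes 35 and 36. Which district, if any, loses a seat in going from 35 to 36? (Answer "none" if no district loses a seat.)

At 35 seats: North 9, South 6, East 4, West 9, Central 7.
At 36 seats: North 9, South 7, East 4, West 9, Central 7.
No district's allocation decreased.

none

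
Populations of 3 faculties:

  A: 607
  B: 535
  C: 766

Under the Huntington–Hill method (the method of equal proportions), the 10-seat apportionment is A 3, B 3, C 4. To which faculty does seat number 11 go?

Priority for the next seat is population ÷ (√(s·(s+1))).
Priorities: A 175.226, B 154.441, C 171.283.
Highest priority: A.

A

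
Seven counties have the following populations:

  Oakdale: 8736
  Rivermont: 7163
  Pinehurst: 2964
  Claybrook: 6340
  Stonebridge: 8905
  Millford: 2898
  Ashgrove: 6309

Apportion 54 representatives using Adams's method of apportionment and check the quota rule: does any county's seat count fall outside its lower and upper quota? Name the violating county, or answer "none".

none

Standard quotas: Oakdale 10.891, Rivermont 8.930, Pinehurst 3.695, Claybrook 7.904, Stonebridge 11.102, Millford 3.613, Ashgrove 7.865.
Adams allocation: Oakdale 10, Rivermont 9, Pinehurst 4, Claybrook 8, Stonebridge 11, Millford 4, Ashgrove 8.
Every allocation lies between the lower and upper quota.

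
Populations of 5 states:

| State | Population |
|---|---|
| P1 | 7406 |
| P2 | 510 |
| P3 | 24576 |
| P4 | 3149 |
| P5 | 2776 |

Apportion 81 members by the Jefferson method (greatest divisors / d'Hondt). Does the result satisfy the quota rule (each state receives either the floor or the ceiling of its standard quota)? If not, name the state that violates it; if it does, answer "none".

P3

Standard quotas: P1 15.615, P2 1.075, P3 51.817, P4 6.639, P5 5.853.
Jefferson allocation: P1 16, P2 1, P3 53, P4 6, P5 5.
P3 has quota 51.817 (lower 51, upper 52) but receives 53 — outside the quota interval.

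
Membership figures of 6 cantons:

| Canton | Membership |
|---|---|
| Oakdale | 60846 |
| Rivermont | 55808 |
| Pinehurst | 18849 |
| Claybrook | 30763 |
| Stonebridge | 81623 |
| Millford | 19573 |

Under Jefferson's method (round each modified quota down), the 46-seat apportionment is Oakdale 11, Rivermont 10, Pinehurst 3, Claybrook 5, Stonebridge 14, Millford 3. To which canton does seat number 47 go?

Priority for the next seat is population ÷ (current seats + 1).
Priorities: Oakdale 5070.500, Rivermont 5073.455, Pinehurst 4712.250, Claybrook 5127.167, Stonebridge 5441.533, Millford 4893.250.
Highest priority: Stonebridge.

Stonebridge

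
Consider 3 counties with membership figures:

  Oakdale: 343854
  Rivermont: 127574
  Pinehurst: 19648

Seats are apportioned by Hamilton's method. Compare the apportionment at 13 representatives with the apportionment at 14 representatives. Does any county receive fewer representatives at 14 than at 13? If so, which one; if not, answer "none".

Pinehurst

At 13 seats: Oakdale 9, Rivermont 3, Pinehurst 1.
At 14 seats: Oakdale 10, Rivermont 4, Pinehurst 0.
Pinehurst drops from 1 to 0.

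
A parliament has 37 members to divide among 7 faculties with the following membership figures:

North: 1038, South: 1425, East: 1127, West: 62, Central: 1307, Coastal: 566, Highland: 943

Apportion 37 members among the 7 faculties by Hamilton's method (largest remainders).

North=6, South=8, East=7, West=0, Central=8, Coastal=3, Highland=5

Standard divisor: 6468 ÷ 37 ≈ 174.811.
Standard quotas: North 5.938, South 8.152, East 6.447, West 0.355, Central 7.477, Coastal 3.238, Highland 5.394.
Lower quotas: North 5, South 8, East 6, West 0, Central 7, Coastal 3, Highland 5 (sum 34, leaving 3 seats).
Remainders in descending order: North 0.938, Central 0.477, East 0.447, Highland 0.394, West 0.355, Coastal 0.238, South 0.152.
Largest remainders: North, Central, East receive the extra seats.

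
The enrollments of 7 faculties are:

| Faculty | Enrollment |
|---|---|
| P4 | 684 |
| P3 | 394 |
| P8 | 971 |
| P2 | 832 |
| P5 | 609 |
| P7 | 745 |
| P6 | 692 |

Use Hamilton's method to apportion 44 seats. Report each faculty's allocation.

P4 6; P3 4; P8 9; P2 7; P5 5; P7 7; P6 6

The standard divisor is 4927/44 ≈ 111.977.
Standard quotas: P4 6.108, P3 3.519, P8 8.671, P2 7.430, P5 5.439, P7 6.653, P6 6.180.
Lower quotas: P4 6, P3 3, P8 8, P2 7, P5 5, P7 6, P6 6 (sum 41, leaving 3 seats).
Remainders in descending order: P8 0.671, P7 0.653, P3 0.519, P5 0.439, P2 0.430, P6 0.180, P4 0.108.
The surplus seats go to P8, P7, P3.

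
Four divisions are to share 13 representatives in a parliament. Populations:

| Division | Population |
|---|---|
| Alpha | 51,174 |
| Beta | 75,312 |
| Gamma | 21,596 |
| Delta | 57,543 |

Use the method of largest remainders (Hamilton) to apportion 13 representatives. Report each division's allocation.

Standard divisor: 205625 ÷ 13 ≈ 15817.308.
Standard quotas: Alpha 3.2353, Beta 4.7614, Gamma 1.3653, Delta 3.6380.
Lower quotas: Alpha 3, Beta 4, Gamma 1, Delta 3 (sum 11, leaving 2 seats).
Remainders in descending order: Beta 0.7614, Delta 0.6380, Gamma 0.3653, Alpha 0.2353.
Largest remainders: Beta, Delta receive the extra seats.

Alpha 3; Beta 5; Gamma 1; Delta 4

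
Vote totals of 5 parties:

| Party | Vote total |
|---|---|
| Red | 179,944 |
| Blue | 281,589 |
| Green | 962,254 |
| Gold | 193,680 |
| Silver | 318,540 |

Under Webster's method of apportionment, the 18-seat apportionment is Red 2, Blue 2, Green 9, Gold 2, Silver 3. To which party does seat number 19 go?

Priority for the next seat is population ÷ (current seats + 0.5).
Priorities: Red 71977.600, Blue 112635.600, Green 101289.895, Gold 77472.000, Silver 91011.429.
Highest priority: Blue.

Blue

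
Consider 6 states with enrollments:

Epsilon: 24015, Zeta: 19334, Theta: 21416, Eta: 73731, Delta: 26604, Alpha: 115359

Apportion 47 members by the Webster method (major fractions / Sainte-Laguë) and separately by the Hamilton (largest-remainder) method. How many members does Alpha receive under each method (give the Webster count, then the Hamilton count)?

Webster: Epsilon 4, Zeta 3, Theta 4, Eta 12, Delta 4, Alpha 20.
Hamilton: Epsilon 4, Zeta 3, Theta 4, Eta 12, Delta 5, Alpha 19.
Alpha gets 20 under Webster and 19 under Hamilton.

20 and 19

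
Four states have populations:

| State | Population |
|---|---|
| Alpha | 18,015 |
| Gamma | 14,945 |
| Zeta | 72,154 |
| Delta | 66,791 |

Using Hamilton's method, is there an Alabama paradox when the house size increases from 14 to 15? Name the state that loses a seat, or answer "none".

At 14 seats: Alpha 2, Gamma 1, Zeta 6, Delta 5.
At 15 seats: Alpha 2, Gamma 1, Zeta 6, Delta 6.
No state's allocation decreased.

none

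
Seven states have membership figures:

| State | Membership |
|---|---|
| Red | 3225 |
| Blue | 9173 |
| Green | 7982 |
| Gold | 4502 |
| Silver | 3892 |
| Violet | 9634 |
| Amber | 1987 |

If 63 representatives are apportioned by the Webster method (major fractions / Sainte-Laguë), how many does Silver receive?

Standard divisor 40395/63 ≈ 641.19; standard quotas: Red 5.030, Blue 14.306, Green 12.449, Gold 7.021, Silver 6.070, Violet 15.025, Amber 3.099.
Rounding to the nearest integer gives 5, 14, 12, 7, 6, 15, 3 = 62 seats, so the divisor must be adjusted.
With modified divisor 636: modified quotas Red 5.071, Blue 14.423, Green 12.550, Gold 7.079, Silver 6.119, Violet 15.148, Amber 3.124.
Rounding to the nearest integer: Red 5, Blue 14, Green 13, Gold 7, Silver 6, Violet 15, Amber 3 (total 63).
Silver receives 6.

6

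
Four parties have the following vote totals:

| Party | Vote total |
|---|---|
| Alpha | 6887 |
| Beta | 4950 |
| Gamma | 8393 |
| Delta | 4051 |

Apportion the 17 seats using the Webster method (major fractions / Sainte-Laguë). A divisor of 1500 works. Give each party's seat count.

Alpha 5, Beta 3, Gamma 6, Delta 3

With modified divisor 1500: modified quotas Alpha 4.591, Beta 3.300, Gamma 5.595, Delta 2.701.
Rounding to the nearest integer: Alpha 5, Beta 3, Gamma 6, Delta 3 (total 17).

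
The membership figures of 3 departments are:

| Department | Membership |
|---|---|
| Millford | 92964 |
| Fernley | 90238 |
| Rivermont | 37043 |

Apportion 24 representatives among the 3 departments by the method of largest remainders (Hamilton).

Millford 10, Fernley 10, Rivermont 4

The standard divisor is 220245/24 ≈ 9176.875.
Standard quotas: Millford 10.1302, Fernley 9.8332, Rivermont 4.0366.
Lower quotas: Millford 10, Fernley 9, Rivermont 4 (sum 23, leaving 1 seat).
Remainders in descending order: Fernley 0.8332, Millford 0.1302, Rivermont 0.0366.
Largest remainder: Fernley receives the extra seat.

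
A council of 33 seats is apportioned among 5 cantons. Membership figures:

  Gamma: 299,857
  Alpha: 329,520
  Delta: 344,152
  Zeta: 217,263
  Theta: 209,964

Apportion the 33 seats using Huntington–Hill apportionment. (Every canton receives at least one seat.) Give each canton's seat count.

With divisor 42296: modified quotas Gamma 7.089, Alpha 7.791, Delta 8.137, Zeta 5.137, Theta 4.964.
Geometric-mean thresholds: Gamma √(7·8)=7.483, Alpha √(7·8)=7.483, Delta √(8·9)=8.485, Zeta √(5·6)=5.477, Theta √(4·5)=4.472.
Each quota rounded against its threshold gives Gamma 7, Alpha 8, Delta 8, Zeta 5, Theta 5 (total 33).

Gamma=7; Alpha=8; Delta=8; Zeta=5; Theta=5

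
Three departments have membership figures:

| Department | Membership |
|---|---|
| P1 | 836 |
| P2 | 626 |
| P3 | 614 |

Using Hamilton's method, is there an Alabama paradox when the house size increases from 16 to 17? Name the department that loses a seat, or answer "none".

At 16 seats: P1 6, P2 5, P3 5.
At 17 seats: P1 7, P2 5, P3 5.
No department's allocation decreased.

none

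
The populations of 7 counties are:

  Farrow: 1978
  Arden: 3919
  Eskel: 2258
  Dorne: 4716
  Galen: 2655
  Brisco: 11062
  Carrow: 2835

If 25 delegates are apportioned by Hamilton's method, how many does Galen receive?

The standard divisor is 29423/25 ≈ 1176.92.
Standard quotas: Farrow 1.6807, Arden 3.3299, Eskel 1.9186, Dorne 4.0071, Galen 2.2559, Brisco 9.3991, Carrow 2.4088.
Lower quotas: Farrow 1, Arden 3, Eskel 1, Dorne 4, Galen 2, Brisco 9, Carrow 2 (sum 22, leaving 3 seats).
Remainders in descending order: Eskel 0.9186, Farrow 0.6807, Carrow 0.4088, Brisco 0.3991, Arden 0.3299, Galen 0.2559, Dorne 0.0071.
The surplus seats go to Eskel, Farrow, Carrow.
Galen receives 2.

2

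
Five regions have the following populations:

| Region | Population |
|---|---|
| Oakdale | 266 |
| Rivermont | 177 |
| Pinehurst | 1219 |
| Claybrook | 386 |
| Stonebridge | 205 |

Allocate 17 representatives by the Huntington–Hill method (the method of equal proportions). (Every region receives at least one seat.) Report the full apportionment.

Oakdale 2, Rivermont 1, Pinehurst 9, Claybrook 3, Stonebridge 2

With divisor 136: modified quotas Oakdale 1.956, Rivermont 1.301, Pinehurst 8.963, Claybrook 2.838, Stonebridge 1.507.
Geometric-mean thresholds: Oakdale √(1·2)=1.414, Rivermont √(1·2)=1.414, Pinehurst √(8·9)=8.485, Claybrook √(2·3)=2.449, Stonebridge √(1·2)=1.414.
Each quota rounded against its threshold gives Oakdale 2, Rivermont 1, Pinehurst 9, Claybrook 3, Stonebridge 2 (total 17).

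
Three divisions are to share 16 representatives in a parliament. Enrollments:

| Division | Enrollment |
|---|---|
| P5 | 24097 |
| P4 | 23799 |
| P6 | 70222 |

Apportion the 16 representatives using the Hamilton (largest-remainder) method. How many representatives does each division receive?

P5 3, P4 3, P6 10

Total 118118; standard divisor 118118/16 ≈ 7382.375.
Standard quotas: P5 3.2641, P4 3.2238, P6 9.5121.
Lower quotas: P5 3, P4 3, P6 9 (sum 15, leaving 1 seat).
Remainders in descending order: P6 0.5121, P5 0.2641, P4 0.2238.
The surplus seat goes to P6.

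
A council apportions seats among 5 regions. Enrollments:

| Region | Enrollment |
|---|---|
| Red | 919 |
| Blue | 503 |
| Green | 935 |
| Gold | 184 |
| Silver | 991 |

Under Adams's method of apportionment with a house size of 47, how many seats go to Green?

Standard divisor 3532/47 ≈ 75.149; standard quotas: Red 12.229, Blue 6.693, Green 12.442, Gold 2.448, Silver 13.187.
Rounding up gives 13, 7, 13, 3, 14 = 50 seats, so the divisor must be adjusted.
With modified divisor 80: modified quotas Red 11.488, Blue 6.287, Green 11.688, Gold 2.300, Silver 12.387.
Rounding up: Red 12, Blue 7, Green 12, Gold 3, Silver 13 (total 47).
Green receives 12.

12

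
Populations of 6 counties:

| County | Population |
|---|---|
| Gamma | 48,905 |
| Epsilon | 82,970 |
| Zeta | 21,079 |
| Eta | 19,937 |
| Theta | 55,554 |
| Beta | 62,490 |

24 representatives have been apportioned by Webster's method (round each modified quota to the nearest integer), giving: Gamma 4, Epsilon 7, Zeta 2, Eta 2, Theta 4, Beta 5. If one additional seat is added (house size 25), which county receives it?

Priority for the next seat is population ÷ (current seats + 0.5).
Priorities: Gamma 10867.778, Epsilon 11062.667, Zeta 8431.600, Eta 7974.800, Theta 12345.333, Beta 11361.818.
Highest priority: Theta.

Theta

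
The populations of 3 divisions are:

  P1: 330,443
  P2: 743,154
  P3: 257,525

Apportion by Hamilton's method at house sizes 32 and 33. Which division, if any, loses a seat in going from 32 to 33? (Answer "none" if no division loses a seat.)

none

At 32 seats: P1 8, P2 18, P3 6.
At 33 seats: P1 8, P2 19, P3 6.
No division's allocation decreased.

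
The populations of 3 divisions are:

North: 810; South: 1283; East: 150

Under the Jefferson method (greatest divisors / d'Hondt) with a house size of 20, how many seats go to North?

7

Standard divisor 2243/20 ≈ 112.15; standard quotas: North 7.222, South 11.440, East 1.337.
Rounding down gives 7, 11, 1 = 19 seats, so the divisor must be adjusted.
With modified divisor 104: modified quotas North 7.788, South 12.337, East 1.442.
Rounding down: North 7, South 12, East 1 (total 20).
North receives 7.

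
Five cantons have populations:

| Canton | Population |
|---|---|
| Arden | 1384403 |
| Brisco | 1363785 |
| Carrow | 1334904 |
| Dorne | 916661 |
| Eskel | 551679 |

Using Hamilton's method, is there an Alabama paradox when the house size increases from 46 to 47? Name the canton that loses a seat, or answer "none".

At 46 seats: Arden 11, Brisco 11, Carrow 11, Dorne 8, Eskel 5.
At 47 seats: Arden 12, Brisco 11, Carrow 11, Dorne 8, Eskel 5.
No canton's allocation decreased.

none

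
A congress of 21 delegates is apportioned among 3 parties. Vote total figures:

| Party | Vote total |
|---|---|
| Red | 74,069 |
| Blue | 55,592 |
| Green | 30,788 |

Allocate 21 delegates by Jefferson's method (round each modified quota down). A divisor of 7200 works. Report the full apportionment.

With modified divisor 7200: modified quotas Red 10.287, Blue 7.721, Green 4.276.
Rounding down: Red 10, Blue 7, Green 4 (total 21).

Red: 10; Blue: 7; Green: 4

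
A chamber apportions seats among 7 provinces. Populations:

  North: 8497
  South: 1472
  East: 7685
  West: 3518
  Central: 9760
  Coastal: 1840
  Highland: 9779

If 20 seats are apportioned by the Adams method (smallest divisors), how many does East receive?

Standard divisor 42551/20 ≈ 2127.55; standard quotas: North 3.994, South 0.692, East 3.612, West 1.654, Central 4.587, Coastal 0.865, Highland 4.596.
Rounding up gives 4, 1, 4, 2, 5, 1, 5 = 22 seats, so the divisor must be adjusted.
With modified divisor 2500: modified quotas North 3.399, South 0.589, East 3.074, West 1.407, Central 3.904, Coastal 0.736, Highland 3.912.
Rounding up: North 4, South 1, East 4, West 2, Central 4, Coastal 1, Highland 4 (total 20).
East receives 4.

4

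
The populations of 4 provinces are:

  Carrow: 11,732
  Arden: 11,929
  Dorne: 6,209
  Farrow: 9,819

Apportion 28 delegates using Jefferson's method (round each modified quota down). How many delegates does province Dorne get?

Standard divisor 39689/28 ≈ 1417.464; standard quotas: Carrow 8.277, Arden 8.416, Dorne 4.380, Farrow 6.927.
Rounding down gives 8, 8, 4, 6 = 26 seats, so the divisor must be adjusted.
With modified divisor 1310: modified quotas Carrow 8.956, Arden 9.106, Dorne 4.740, Farrow 7.495.
Rounding down: Carrow 8, Arden 9, Dorne 4, Farrow 7 (total 28).
Dorne receives 4.

4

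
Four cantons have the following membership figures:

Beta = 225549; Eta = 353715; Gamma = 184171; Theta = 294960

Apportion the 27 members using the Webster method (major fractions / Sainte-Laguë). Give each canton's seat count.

Beta 6, Eta 9, Gamma 5, Theta 7

Standard divisor 1058395/27 ≈ 39199.815; standard quotas: Beta 5.754, Eta 9.023, Gamma 4.698, Theta 7.525.
Rounding to the nearest integer gives 6, 9, 5, 8 = 28 seats, so the divisor must be adjusted.
With modified divisor 40100: modified quotas Beta 5.625, Eta 8.821, Gamma 4.593, Theta 7.356.
Rounding to the nearest integer: Beta 6, Eta 9, Gamma 5, Theta 7 (total 27).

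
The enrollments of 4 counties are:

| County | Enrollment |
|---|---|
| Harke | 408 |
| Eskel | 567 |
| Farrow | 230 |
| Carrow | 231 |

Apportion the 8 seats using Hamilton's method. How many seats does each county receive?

The standard divisor is 1436/8 ≈ 179.5.
Standard quotas: Harke 2.273, Eskel 3.159, Farrow 1.281, Carrow 1.287.
Lower quotas: Harke 2, Eskel 3, Farrow 1, Carrow 1 (sum 7, leaving 1 seat).
Remainders in descending order: Carrow 0.287, Farrow 0.281, Harke 0.273, Eskel 0.159.
Largest remainder: Carrow receives the extra seat.

Harke 2; Eskel 3; Farrow 1; Carrow 2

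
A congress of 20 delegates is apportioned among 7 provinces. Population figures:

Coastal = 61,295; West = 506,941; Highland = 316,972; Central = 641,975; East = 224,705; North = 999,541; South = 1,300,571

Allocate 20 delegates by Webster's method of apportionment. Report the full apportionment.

Coastal=0, West=3, Highland=2, Central=3, East=1, North=5, South=6

Standard divisor 4052000/20 ≈ 202600; standard quotas: Coastal 0.303, West 2.502, Highland 1.565, Central 3.169, East 1.109, North 4.934, South 6.419.
Rounding to the nearest integer gives Coastal 0, West 3, Highland 2, Central 3, East 1, North 5, South 6 — total 20, matching the house size, so no adjustment is needed.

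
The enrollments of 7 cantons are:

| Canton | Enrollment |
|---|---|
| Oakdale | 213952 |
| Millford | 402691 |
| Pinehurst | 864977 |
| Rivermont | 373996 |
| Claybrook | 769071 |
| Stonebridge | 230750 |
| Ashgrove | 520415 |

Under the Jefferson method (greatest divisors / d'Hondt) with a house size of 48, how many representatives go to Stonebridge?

3

Standard divisor 3375852/48 ≈ 70330.25; standard quotas: Oakdale 3.042, Millford 5.726, Pinehurst 12.299, Rivermont 5.318, Claybrook 10.935, Stonebridge 3.281, Ashgrove 7.400.
Rounding down gives 3, 5, 12, 5, 10, 3, 7 = 45 seats, so the divisor must be adjusted.
With modified divisor 65800: modified quotas Oakdale 3.252, Millford 6.120, Pinehurst 13.146, Rivermont 5.684, Claybrook 11.688, Stonebridge 3.507, Ashgrove 7.909.
Rounding down: Oakdale 3, Millford 6, Pinehurst 13, Rivermont 5, Claybrook 11, Stonebridge 3, Ashgrove 7 (total 48).
Stonebridge receives 3.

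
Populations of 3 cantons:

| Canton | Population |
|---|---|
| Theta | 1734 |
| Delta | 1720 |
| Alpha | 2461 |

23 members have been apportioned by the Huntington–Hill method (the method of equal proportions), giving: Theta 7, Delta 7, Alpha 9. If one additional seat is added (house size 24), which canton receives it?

Alpha

Priority for the next seat is population ÷ (√(s·(s+1))).
Priorities: Theta 231.715, Delta 229.845, Alpha 259.412.
Highest priority: Alpha.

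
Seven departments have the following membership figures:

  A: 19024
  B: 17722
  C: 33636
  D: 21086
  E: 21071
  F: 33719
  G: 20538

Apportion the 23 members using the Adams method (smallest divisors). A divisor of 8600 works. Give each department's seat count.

With modified divisor 8600: modified quotas A 2.212, B 2.061, C 3.911, D 2.452, E 2.450, F 3.921, G 2.388.
Rounding up: A 3, B 3, C 4, D 3, E 3, F 4, G 3 (total 23).

A 3; B 3; C 4; D 3; E 3; F 4; G 3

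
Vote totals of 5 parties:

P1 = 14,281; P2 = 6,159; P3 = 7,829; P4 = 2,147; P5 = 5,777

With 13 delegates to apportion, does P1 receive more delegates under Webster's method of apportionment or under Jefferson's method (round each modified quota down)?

Jefferson

Webster: P1 5, P2 2, P3 3, P4 1, P5 2.
Jefferson: P1 6, P2 2, P3 3, P4 0, P5 2.
P1 gets 5 under Webster and 6 under Jefferson.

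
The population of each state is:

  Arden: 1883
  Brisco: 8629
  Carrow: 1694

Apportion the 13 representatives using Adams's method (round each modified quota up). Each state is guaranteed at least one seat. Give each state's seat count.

Arden 2, Brisco 9, Carrow 2

Standard divisor 12206/13 ≈ 938.923; standard quotas: Arden 2.005, Brisco 9.190, Carrow 1.804.
Rounding up gives 3, 10, 2 = 15 seats, so the divisor must be adjusted.
With modified divisor 1000: modified quotas Arden 1.883, Brisco 8.629, Carrow 1.694.
Rounding up: Arden 2, Brisco 9, Carrow 2 (total 13).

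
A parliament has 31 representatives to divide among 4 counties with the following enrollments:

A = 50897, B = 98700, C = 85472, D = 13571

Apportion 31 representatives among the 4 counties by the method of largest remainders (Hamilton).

The standard divisor is 248640/31 ≈ 8020.645.
Standard quotas: A 6.3457, B 12.3057, C 10.6565, D 1.6920.
Lower quotas: A 6, B 12, C 10, D 1 (sum 29, leaving 2 seats).
Remainders in descending order: D 0.6920, C 0.6565, A 0.3457, B 0.3057.
The surplus seats go to D, C.

A=6, B=12, C=11, D=2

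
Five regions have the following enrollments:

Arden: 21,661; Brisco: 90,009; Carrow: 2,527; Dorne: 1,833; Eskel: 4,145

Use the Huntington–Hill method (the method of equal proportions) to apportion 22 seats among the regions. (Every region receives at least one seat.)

Arden 4, Brisco 15, Carrow 1, Dorne 1, Eskel 1

With divisor 6011: modified quotas Arden 3.604, Brisco 14.974, Carrow 0.420, Dorne 0.305, Eskel 0.690.
Geometric-mean thresholds: Arden √(3·4)=3.464, Brisco √(14·15)=14.491, Carrow (min 1), Dorne (min 1), Eskel (min 1).
Each quota rounded against its threshold gives Arden 4, Brisco 15, Carrow 1, Dorne 1, Eskel 1 (total 22).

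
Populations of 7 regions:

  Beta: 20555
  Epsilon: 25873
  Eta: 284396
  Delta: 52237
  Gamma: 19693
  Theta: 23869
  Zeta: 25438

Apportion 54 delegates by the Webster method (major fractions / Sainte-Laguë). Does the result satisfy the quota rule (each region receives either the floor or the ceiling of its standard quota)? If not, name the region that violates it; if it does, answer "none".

Eta

Standard quotas: Beta 2.455, Epsilon 3.091, Eta 33.972, Delta 6.240, Gamma 2.352, Theta 2.851, Zeta 3.039.
Webster allocation: Beta 2, Epsilon 3, Eta 35, Delta 6, Gamma 2, Theta 3, Zeta 3.
Eta has quota 33.972 (lower 33, upper 34) but receives 35 — outside the quota interval.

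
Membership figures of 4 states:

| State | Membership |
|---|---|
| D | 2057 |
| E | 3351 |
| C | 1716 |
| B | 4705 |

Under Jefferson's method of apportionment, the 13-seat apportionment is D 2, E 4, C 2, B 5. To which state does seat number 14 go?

B

Priority for the next seat is population ÷ (current seats + 1).
Priorities: D 685.667, E 670.200, C 572.000, B 784.167.
Highest priority: B.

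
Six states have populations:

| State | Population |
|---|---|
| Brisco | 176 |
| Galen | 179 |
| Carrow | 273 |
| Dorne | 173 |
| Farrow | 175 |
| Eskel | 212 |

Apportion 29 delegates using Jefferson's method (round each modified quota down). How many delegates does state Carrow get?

7

Standard divisor 1188/29 ≈ 40.966; standard quotas: Brisco 4.296, Galen 4.370, Carrow 6.664, Dorne 4.223, Farrow 4.272, Eskel 5.175.
Rounding down gives 4, 4, 6, 4, 4, 5 = 27 seats, so the divisor must be adjusted.
With modified divisor 35.6: modified quotas Brisco 4.944, Galen 5.028, Carrow 7.669, Dorne 4.860, Farrow 4.916, Eskel 5.955.
Rounding down: Brisco 4, Galen 5, Carrow 7, Dorne 4, Farrow 4, Eskel 5 (total 29).
Carrow receives 7.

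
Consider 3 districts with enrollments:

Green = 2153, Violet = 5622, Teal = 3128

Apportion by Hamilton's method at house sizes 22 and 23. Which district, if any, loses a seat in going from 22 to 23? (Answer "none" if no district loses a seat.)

Green

At 22 seats: Green 5, Violet 11, Teal 6.
At 23 seats: Green 4, Violet 12, Teal 7.
Green drops from 5 to 4.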